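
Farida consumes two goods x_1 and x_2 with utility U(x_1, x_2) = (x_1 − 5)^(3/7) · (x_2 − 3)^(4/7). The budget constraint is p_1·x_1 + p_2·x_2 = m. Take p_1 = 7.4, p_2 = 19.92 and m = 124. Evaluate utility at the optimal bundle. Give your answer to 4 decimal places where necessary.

V = 1.056

Discretionary income = 124 − 5·7.4 − 3·19.92 = 27.24; x_1* = 5 + 3/7·27.24/7.4 = 6.5776; x_2* = 3 + 4/7·27.24/19.92 = 3.7814.
Utility at the optimum: U(6.5776, 3.7814) = 1.056.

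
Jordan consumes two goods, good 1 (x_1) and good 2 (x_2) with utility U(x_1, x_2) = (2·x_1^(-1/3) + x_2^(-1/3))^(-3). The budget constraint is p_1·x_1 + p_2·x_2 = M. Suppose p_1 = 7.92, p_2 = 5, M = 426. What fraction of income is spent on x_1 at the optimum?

MU_x_1 ∝ 2·x_1^(-4/3), MU_x_2 ∝ x_2^(-4/3), so MRS = 2·(x_2/x_1)^(4/3) = p_1/p_2.
Hence x_2/x_1 = ((1/2)·p_1/p_2)^(1/(4/3)), i.e. raised to the 0.75 power.
With the ratio pinned down, the budget gives x_1* = M/(p_1 + p_2·(x_2/x_1)) and x_2* = (x_2/x_1)·x_1*.
Numerically x_2/x_1 = 0.839545, so x_1* = 426/(7.92 + 5·0.839545) = 35.1551 and x_2* = 0.839545·35.1551 = 29.5143.
Expenditure on x_1: 7.92·35.1551 = 278.4285; share = 0.6536.

share on x_1 = 0.6536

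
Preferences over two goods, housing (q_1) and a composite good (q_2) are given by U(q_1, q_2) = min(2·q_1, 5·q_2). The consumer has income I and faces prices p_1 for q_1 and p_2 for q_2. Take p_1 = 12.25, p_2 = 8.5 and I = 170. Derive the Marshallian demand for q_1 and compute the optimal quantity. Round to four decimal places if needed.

Leontief preferences: the optimum is at the kink where q_1/5 = q_2/2, i.e. q_2 = (2/5)·q_1.
Budget: p_1·q_1 + p_2·(2/5)·q_1 = I, so (5·p_1 + 2·p_2)·q_1 = 5·I.
Demand: q_1*(p_1,p_2,I) = 5·I/(5·p_1 + 2·p_2), q_2* = 2·I/(5·p_1 + 2·p_2).
Here 5·12.25 + 2·8.5 = 78.25, giving q_1* = 10.8626.

q_1* = 10.8626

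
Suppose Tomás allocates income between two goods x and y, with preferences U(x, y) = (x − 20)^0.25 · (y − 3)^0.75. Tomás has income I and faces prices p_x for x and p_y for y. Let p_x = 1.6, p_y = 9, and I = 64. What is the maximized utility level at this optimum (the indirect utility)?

Let x' = x−20, y' = y−3. MRS = (1/3)·y'/x' = p_x/p_y.
After buying the subsistence bundle (20, 3), a share 0.25 of the remaining income goes to x: x* = 20 + 0.25·(I − 20p_x − 3p_y)/p_x.
Discretionary income = 64 − 20·1.6 − 3·9 = 5; x* = 20 + 0.25·5/1.6 = 20.7812; y* = 3 + 0.75·5/9 = 3.4167.
Utility at the optimum: U(20.7812, 3.4167) = 0.4876.

V = 0.4876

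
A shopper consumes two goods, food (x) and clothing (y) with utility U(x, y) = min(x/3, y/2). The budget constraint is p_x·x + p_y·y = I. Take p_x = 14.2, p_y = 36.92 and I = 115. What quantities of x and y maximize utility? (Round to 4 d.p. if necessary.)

Leontief preferences: the optimum is at the kink where x/3 = y/2, i.e. y = (2/3)·x.
Budget: p_x·x + p_y·(2/3)·x = I, so (3·p_x + 2·p_y)·x = 3·I.
Demand: x*(p_x,p_y,I) = 3·I/(3·p_x + 2·p_y), y* = 2·I/(3·p_x + 2·p_y).
Here 3·14.2 + 2·36.92 = 116.44, giving x* = 2.9629 and y* = 1.9753.

x* = 2.9629, y* = 1.9753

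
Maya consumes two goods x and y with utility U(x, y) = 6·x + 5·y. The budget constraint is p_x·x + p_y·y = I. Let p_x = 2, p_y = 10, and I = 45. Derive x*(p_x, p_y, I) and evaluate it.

x* = 22.5

Linear utility — the consumer picks whichever good has higher MU/price: 6/2 = 3 vs 5/10 = 0.5.
x gives more utility per dollar, so spend all income on x: x* = I/p_x, y* = 0.
Numerically: x* = 22.5, y* = 0.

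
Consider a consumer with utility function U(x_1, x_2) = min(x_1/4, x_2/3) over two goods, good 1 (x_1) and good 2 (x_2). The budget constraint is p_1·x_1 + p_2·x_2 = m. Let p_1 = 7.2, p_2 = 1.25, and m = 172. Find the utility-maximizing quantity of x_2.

Leontief preferences: the optimum is at the kink where x_1/4 = x_2/3, i.e. x_2 = (3/4)·x_1.
Budget: p_1·x_1 + p_2·(3/4)·x_1 = m, so (4·p_1 + 3·p_2)·x_1 = 4·m.
Demand: x_1*(p_1,p_2,m) = 4·m/(4·p_1 + 3·p_2), x_2* = 3·m/(4·p_1 + 3·p_2).
Here 4·7.2 + 3·1.25 = 32.55, giving x_2* = 15.8525.

x_2* = 15.8525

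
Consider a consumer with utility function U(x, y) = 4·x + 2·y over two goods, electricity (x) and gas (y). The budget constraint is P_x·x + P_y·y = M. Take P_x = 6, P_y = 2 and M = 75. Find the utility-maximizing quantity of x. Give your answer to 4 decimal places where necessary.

x* = 0

Perfect substitutes: compare marginal utility per dollar. 4/P_x vs 2/P_y → 0.6667 vs 1.
y gives more utility per dollar, so spend all income on y: y* = M/P_y, x* = 0.
Numerically: x* = 0, y* = 37.5.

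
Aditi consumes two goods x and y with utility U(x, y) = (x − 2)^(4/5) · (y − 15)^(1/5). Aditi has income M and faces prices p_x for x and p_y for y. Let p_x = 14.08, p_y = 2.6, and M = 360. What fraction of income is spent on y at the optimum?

share on y = 0.271

Let x' = x−2, y' = y−15. MRS = 4·y'/x' = p_x/p_y.
After buying the subsistence bundle (2, 15), a share 0.8 of the remaining income goes to x: x* = 2 + 0.8·(M − 2p_x − 15p_y)/p_x.
Discretionary income = 360 − 2·14.08 − 15·2.6 = 292.84; x* = 2 + 0.8·292.84/14.08 = 18.6386; y* = 15 + 0.2·292.84/2.6 = 37.5262.
Expenditure on y: 2.6·37.5262 = 97.568; share = 0.271.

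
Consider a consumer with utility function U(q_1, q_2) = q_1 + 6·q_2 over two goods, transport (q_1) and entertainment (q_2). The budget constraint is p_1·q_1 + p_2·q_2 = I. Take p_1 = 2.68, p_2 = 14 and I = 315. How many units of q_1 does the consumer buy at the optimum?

q_1* = 0

Linear utility — the consumer picks whichever good has higher MU/price: 1/2.68 = 0.3731 vs 6/14 = 0.4286.
q_2 gives more utility per dollar, so spend all income on q_2: q_2* = I/p_2, q_1* = 0.
Numerically: q_1* = 0, q_2* = 22.5.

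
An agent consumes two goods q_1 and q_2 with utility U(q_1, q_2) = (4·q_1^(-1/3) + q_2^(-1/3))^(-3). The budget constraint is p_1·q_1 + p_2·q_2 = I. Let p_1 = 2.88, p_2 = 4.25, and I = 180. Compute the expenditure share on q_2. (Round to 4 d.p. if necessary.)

share on q_2 = 0.2804

With the ratio pinned down, the budget gives q_1* = I/(p_1 + p_2·(q_2/q_1)) and q_2* = (q_2/q_1)·q_1*.
Numerically q_2/q_1 = 0.264063, so q_1* = 180/(2.88 + 4.25·0.264063) = 44.9745 and q_2* = 0.264063·44.9745 = 11.8761.
Expenditure on q_2: 4.25·11.8761 = 50.4734; share = 0.2804.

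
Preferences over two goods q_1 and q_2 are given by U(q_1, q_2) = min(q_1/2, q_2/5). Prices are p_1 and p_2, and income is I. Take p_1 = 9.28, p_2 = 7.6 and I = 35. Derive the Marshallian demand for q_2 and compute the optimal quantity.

q_2* = 3.0941

Here 2·9.28 + 5·7.6 = 56.56, giving q_2* = 3.0941.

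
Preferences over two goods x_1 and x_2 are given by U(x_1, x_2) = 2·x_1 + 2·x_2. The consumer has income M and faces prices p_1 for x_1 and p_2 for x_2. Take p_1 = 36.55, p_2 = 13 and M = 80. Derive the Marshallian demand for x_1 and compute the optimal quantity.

Perfect substitutes: compare marginal utility per dollar. 2/p_1 vs 2/p_2 → 0.0547 vs 0.1538.
x_2 gives more utility per dollar, so spend all income on x_2: x_2* = M/p_2, x_1* = 0.
Numerically: x_1* = 0, x_2* = 6.1538.

x_1* = 0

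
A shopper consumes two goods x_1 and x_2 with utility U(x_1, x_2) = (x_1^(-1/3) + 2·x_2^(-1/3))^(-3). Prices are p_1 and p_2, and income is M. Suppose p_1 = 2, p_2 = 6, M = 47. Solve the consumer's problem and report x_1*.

From the CES first-order condition, (1/2)·(x_2/x_1)^(4/3) = p_1/p_2.
Hence x_2/x_1 = (2·p_1/p_2)^(1/(4/3)), i.e. raised to the 0.75 power.
Substitute x_2 = (x_2/x_1)·x_1 into the budget: x_1* = M/(p_1 + p_2·(x_2/x_1)).
Numerically x_2/x_1 = 0.737788, so x_1* = 47/(2 + 6·0.737788) = 7.3132.

x_1* = 7.3132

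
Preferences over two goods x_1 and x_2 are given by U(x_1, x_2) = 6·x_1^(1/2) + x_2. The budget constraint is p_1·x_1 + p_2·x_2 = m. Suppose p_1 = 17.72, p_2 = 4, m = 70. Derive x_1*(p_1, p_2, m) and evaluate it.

x_1* = 0.4586

MU_x_1 = 3/√x_1, MU_x_2 = 1. Tangency: 3/√x_1 = p_1/p_2.
Solve: √x_1 = 3·p_2/p_1, so x_1*(p_1,p_2) = (3·p_2/p_1)², and x_2* = (m − p_1·x_1*)/p_2.
Plugging in: x_1* = (3·4/17.72)² = 0.4586.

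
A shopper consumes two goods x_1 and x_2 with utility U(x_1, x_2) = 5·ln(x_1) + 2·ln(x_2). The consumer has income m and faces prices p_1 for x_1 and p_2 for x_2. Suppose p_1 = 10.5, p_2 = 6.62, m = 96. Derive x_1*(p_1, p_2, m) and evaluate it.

Tangency: MRS = (5/2)·x_2/x_1 = p_1/p_2.
Rearranging, p_2·x_2 = (2/5)·p_1·x_1. Substituting into the budget gives p_1·x_1·(1 + (2/5)) = m.
Demand: x_1*(p_1,p_2,m) = 5/7·m/p_1 and x_2* = 2/7·m/p_2.
At p_1=10.5, p_2=6.62, m=96: x_1* = 5/7·96/10.5 = 6.5306.

x_1* = 6.5306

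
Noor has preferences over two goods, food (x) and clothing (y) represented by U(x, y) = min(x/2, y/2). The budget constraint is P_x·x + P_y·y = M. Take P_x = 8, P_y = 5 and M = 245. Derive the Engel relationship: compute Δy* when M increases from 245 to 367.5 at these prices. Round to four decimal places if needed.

Δy* = 9.4231

With perfect complements, no substitution: consume in ratio x:y = 2:2.
Budget: P_x·x + P_y·x = M, so (2·P_x + 2·P_y)·x = 2·M.
Demand: x*(P_x,P_y,M) = 2·M/(2·P_x + 2·P_y), y* = 2·M/(2·P_x + 2·P_y).
Here 2·8 + 2·5 = 26, giving y* = 18.8462.
At M' = 367.5: y* = 28.2692. Change: 28.2692 − 18.8462 = 9.4231.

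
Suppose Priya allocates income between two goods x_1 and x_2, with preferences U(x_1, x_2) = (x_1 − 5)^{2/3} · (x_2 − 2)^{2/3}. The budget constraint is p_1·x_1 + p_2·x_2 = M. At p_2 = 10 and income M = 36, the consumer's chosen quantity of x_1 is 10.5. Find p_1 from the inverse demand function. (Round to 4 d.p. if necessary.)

Let x_1' = x_1−5, x_2' = x_2−2. MRS = x_2'/x_1' = p_1/p_2.
After buying the subsistence bundle (5, 2), a share 0.5 of the remaining income goes to x_1: x_1* = 5 + 0.5·(M − 5p_1 − 2p_2)/p_1.
Set x_1* = 10.5 in the demand function and solve for p_1: p_1 = 1.

p_1 = 1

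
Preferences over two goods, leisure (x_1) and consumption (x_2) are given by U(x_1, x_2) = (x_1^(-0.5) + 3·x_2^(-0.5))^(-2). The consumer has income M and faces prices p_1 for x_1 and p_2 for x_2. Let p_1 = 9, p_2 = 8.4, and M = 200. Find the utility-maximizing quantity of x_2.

x_2* = 15.9588

MRS = MU_x_1/MU_x_2 = (1/3)·(x_2/x_1)^(1.5). Set equal to p_1/p_2.
Solve for the ratio: x_2/x_1 = [3·p_1/p_2]^(2/3).
With the ratio pinned down, the budget gives x_1* = M/(p_1 + p_2·(x_2/x_1)) and x_2* = (x_2/x_1)·x_1*.
Numerically x_2/x_1 = 2.177992, so x_1* = 200/(9 + 8.4·2.177992) = 7.3273 and x_2* = 2.177992·7.3273 = 15.9588.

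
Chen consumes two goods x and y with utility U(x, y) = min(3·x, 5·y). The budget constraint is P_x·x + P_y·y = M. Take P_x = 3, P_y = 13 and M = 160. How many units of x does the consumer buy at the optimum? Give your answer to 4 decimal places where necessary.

x* = 14.8148

With perfect complements, no substitution: consume in ratio x:y = 5:3.
Budget: P_x·x + P_y·(3/5)·x = M, so (5·P_x + 3·P_y)·x = 5·M.
Demand: x*(P_x,P_y,M) = 5·M/(5·P_x + 3·P_y), y* = 3·M/(5·P_x + 3·P_y).
Here 5·3 + 3·13 = 54, giving x* = 14.8148.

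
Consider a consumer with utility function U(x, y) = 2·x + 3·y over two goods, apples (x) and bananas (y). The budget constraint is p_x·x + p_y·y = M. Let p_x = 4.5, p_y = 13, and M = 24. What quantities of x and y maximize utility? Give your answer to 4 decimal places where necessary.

x* = 5.3333, y* = 0

x gives more utility per dollar, so spend all income on x: x* = M/p_x, y* = 0.
Numerically: x* = 5.3333, y* = 0.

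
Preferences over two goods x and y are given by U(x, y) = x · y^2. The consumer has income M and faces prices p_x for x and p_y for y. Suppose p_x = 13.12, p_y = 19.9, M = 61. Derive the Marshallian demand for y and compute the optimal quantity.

y* = 2.0436

MU_x/MU_y = (y)/(2·x); tangency sets this equal to p_x/p_y.
So p_y·y = 2·p_x·x; combined with the budget, a share 1/3 of income goes to x.
Demand: x*(p_x,p_y,M) = 1/3·M/p_x and y* = 2/3·M/p_y.
At p_x=13.12, p_y=19.9, M=61: y* = 2/3·61/19.9 = 2.0436.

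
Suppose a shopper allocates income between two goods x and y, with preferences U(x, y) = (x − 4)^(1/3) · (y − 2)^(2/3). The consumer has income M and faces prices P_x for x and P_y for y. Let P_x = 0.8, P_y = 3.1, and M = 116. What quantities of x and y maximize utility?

Substituting into the budget: x* = 4 + 1/3·(M − 4·P_x − 2·P_y)/P_x, and y* = 2 + 2/3·(…)/P_y.
Discretionary income = 116 − 4·0.8 − 2·3.1 = 106.6; x* = 4 + 1/3·106.6/0.8 = 48.4167; y* = 2 + 2/3·106.6/3.1 = 24.9247.

x* = 48.4167, y* = 24.9247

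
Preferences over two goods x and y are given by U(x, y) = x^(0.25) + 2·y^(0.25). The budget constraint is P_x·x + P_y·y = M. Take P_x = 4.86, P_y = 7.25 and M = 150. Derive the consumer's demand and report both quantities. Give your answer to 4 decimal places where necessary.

x* = 9.629, y* = 14.2349

MRS = MU_x/MU_y = (1/2)·(y/x)^(0.75). Set equal to P_x/P_y.
Hence y/x = (2·P_x/P_y)^(1/(0.75)), i.e. raised to the 4/3 power.
Substitute y = (y/x)·x into the budget: x* = M/(P_x + P_y·(y/x)).
Numerically y/x = 1.478329, so x* = 150/(4.86 + 7.25·1.478329) = 9.629 and y* = 1.478329·9.629 = 14.2349.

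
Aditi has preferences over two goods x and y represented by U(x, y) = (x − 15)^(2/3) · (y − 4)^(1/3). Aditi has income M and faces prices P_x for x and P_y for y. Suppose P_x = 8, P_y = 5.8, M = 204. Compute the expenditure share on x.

This is Cobb-Douglas in (x−15, y−4): tangency gives 2/3·P_y·(y−4) = 1/3·P_x·(x−15).
Substituting into the budget: x* = 15 + 2/3·(M − 15·P_x − 4·P_y)/P_x, and y* = 4 + 1/3·(…)/P_y.
Discretionary income = 204 − 15·8 − 4·5.8 = 60.8; x* = 15 + 2/3·60.8/8 = 20.0667; y* = 4 + 1/3·60.8/5.8 = 7.4943.
Expenditure on x: 8·20.0667 = 160.5333; share = 0.7869.

share on x = 0.7869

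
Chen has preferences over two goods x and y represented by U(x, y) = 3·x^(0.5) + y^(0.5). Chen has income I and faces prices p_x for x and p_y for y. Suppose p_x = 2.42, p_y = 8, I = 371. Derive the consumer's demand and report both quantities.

x* = 148.3206, y* = 1.508

From the CES first-order condition, 3·(y/x)^(0.5) = p_x/p_y.
Hence y/x = ((1/3)·p_x/p_y)^(1/(0.5)), i.e. raised to the 2 power.
Substitute y = (y/x)·x into the budget: x* = I/(p_x + p_y·(y/x)).
Numerically y/x = 0.010167, so x* = 371/(2.42 + 8·0.010167) = 148.3206 and y* = 0.010167·148.3206 = 1.508.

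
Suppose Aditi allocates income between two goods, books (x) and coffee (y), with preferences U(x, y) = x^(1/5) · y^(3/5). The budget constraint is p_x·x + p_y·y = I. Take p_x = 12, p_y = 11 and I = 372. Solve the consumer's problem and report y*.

Tangency: MRS = (1/3)·y/x = p_x/p_y.
Rearranging, p_y·y = 3·p_x·x. Substituting into the budget gives p_x·x·(1 + 3) = I.
Demand: x*(p_x,p_y,I) = 0.25·I/p_x and y* = 0.75·I/p_y.
At p_x=12, p_y=11, I=372: y* = 0.75·372/11 = 25.3636.

y* = 25.3636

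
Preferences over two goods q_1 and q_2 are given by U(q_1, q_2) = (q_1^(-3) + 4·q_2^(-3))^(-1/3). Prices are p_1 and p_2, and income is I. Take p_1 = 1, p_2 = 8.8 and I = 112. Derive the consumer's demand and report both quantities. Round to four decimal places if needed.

From the CES first-order condition, (1/4)·(q_2/q_1)^(4) = p_1/p_2.
Solve for the ratio: q_2/q_1 = [4·p_1/p_2]^(0.25).
Substitute q_2 = (q_2/q_1)·q_1 into the budget: q_1* = I/(p_1 + p_2·(q_2/q_1)).
Numerically q_2/q_1 = 0.821097, so q_1* = 112/(1 + 8.8·0.821097) = 13.6159 and q_2* = 0.821097·13.6159 = 11.18.

q_1* = 13.6159, q_2* = 11.18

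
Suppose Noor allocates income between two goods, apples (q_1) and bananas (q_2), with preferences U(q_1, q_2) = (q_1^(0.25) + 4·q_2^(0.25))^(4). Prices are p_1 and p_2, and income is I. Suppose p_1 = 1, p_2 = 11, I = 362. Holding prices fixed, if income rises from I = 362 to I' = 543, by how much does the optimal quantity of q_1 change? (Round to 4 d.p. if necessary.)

Δq_1* = 46.9512

From the CES first-order condition, (1/4)·(q_2/q_1)^(0.75) = p_1/p_2.
Hence q_2/q_1 = (4·p_1/p_2)^(1/(0.75)), i.e. raised to the 4/3 power.
With the ratio pinned down, the budget gives q_1* = I/(p_1 + p_2·(q_2/q_1)) and q_2* = (q_2/q_1)·q_1*.
Numerically q_2/q_1 = 0.259551, so q_1* = 362/(1 + 11·0.259551) = 93.9025.
At I' = 543: q_1* = 140.8537. Change: 140.8537 − 93.9025 = 46.9512.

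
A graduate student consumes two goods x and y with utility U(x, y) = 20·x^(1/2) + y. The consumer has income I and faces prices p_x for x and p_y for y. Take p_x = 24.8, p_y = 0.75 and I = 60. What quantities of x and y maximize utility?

MU_x = 10/√x, MU_y = 1. Tangency: 10/√x = p_x/p_y.
Solve: √x = 10·p_y/p_x, so x*(p_x,p_y) = (10·p_y/p_x)², and y* = (I − p_x·x*)/p_y.
Plugging in: x* = (10·0.75/24.8)² = 0.0915, y* = 76.9758.

x* = 0.0915, y* = 76.9758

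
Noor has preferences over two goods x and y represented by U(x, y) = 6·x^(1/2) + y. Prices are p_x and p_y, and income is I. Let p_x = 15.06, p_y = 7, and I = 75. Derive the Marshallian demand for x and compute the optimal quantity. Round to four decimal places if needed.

x* = 1.9444

Utility is quasi-linear in y; the FOC for x is 3/√x = p_x/p_y.
Solve: √x = 3·p_y/p_x, so x*(p_x,p_y) = (3·p_y/p_x)², and y* = (I − p_x·x*)/p_y.
Plugging in: x* = (3·7/15.06)² = 1.9444.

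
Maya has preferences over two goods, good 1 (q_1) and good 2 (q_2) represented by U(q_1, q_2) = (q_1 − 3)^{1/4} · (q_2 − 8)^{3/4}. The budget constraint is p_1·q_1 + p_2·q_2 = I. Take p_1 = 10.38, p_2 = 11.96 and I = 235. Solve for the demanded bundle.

q_1* = 5.6055, q_2* = 14.7839

MRS = (1/3)·(q_2−8)/(q_1−3). Tangency with p_1/p_2 gives q_2−8 = 3·(p_1/p_2)·(q_1−3).
After buying the subsistence bundle (3, 8), a share 0.25 of the remaining income goes to q_1: q_1* = 3 + 0.25·(I − 3p_1 − 8p_2)/p_1.
Discretionary income = 235 − 3·10.38 − 8·11.96 = 108.18; q_1* = 3 + 0.25·108.18/10.38 = 5.6055; q_2* = 8 + 0.75·108.18/11.96 = 14.7839.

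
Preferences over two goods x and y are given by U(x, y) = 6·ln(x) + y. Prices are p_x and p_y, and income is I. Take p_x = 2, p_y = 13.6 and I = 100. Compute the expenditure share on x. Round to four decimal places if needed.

share on x = 0.816

Set MRS = p_x/p_y: (6/x)/1 = p_x/p_y.
So x*(p_x,p_y) = 6·p_y/p_x, independent of income; and y* = (I − 6·p_y)/p_y.
At the given prices: x* = 6·13.6/2 = 40.8, and y* = 1.3529.
Expenditure on x: 2·40.8 = 81.6; share = 0.816.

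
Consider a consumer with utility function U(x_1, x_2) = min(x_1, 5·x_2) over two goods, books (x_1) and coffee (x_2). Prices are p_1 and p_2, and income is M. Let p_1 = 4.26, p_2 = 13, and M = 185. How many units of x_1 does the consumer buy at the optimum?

x_1* = 26.9679

Demand: x_1*(p_1,p_2,M) = 5·M/(5·p_1 + p_2), x_2* = M/(5·p_1 + p_2).
Here 5·4.26 + 13 = 34.3, giving x_1* = 26.9679.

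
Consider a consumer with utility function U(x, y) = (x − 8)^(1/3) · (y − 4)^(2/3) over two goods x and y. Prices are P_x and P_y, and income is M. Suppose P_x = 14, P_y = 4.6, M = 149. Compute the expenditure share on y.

Let x' = x−8, y' = y−4. MRS = (1/2)·y'/x' = P_x/P_y.
Substituting into the budget: x* = 8 + 1/3·(M − 8·P_x − 4·P_y)/P_x, and y* = 4 + 2/3·(…)/P_y.
Discretionary income = 149 − 8·14 − 4·4.6 = 18.6; x* = 8 + 1/3·18.6/14 = 8.4429; y* = 4 + 2/3·18.6/4.6 = 6.6957.
Expenditure on y: 4.6·6.6957 = 30.8; share = 0.2067.

share on y = 0.2067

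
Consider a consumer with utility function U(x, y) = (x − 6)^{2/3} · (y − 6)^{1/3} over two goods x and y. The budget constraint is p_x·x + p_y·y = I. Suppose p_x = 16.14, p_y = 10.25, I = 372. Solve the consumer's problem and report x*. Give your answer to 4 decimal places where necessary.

This is Cobb-Douglas in (x−6, y−6): tangency gives 2/3·p_y·(y−6) = 1/3·p_x·(x−6).
Substituting into the budget: x* = 6 + 2/3·(I − 6·p_x − 6·p_y)/p_x, and y* = 6 + 1/3·(…)/p_y.
Discretionary income = 372 − 6·16.14 − 6·10.25 = 213.66; x* = 6 + 2/3·213.66/16.14 = 14.8253.

x* = 14.8253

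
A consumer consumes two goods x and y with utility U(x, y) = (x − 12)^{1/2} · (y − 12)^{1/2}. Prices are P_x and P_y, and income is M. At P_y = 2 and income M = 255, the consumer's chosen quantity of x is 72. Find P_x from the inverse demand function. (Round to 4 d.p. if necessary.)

P_x = 1.75

MRS = (y−12)/(x−12). Tangency with P_x/P_y gives y−12 = (P_x/P_y)·(x−12).
After buying the subsistence bundle (12, 12), a share 0.5 of the remaining income goes to x: x* = 12 + 0.5·(M − 12P_x − 12P_y)/P_x.
Set x* = 72 in the demand function and solve for P_x: P_x = 1.75.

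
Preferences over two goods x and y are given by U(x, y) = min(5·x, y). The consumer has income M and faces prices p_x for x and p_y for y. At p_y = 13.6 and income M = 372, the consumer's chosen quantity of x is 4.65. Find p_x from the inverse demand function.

p_x = 12

Leontief preferences: the optimum is at the kink where x/1 = y/5, i.e. y = 5·x.
Budget: p_x·x + p_y·5·x = M, so (p_x + 5·p_y)·x = M.
Demand: x*(p_x,p_y,M) = M/(p_x + 5·p_y), y* = 5·M/(p_x + 5·p_y).
Set x* = 4.65 in the demand function and solve for p_x: p_x = 12.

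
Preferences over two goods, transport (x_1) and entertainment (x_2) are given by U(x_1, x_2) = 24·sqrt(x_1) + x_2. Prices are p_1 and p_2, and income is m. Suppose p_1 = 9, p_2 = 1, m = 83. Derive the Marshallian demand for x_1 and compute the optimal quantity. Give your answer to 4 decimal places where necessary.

x_1* = 1.7778

MU_x_1 = 12/√x_1, MU_x_2 = 1. Tangency: 12/√x_1 = p_1/p_2.
Solve: √x_1 = 12·p_2/p_1, so x_1*(p_1,p_2) = (12·p_2/p_1)², and x_2* = (m − p_1·x_1*)/p_2.
Plugging in: x_1* = (12·1/9)² = 1.7778.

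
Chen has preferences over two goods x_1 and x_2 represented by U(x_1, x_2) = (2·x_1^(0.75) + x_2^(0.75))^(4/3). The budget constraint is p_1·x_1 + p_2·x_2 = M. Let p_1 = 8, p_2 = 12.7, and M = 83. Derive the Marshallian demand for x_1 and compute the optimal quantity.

x_1* = 10.2154

MRS = MU_x_1/MU_x_2 = 2·(x_2/x_1)^(0.25). Set equal to p_1/p_2.
Hence x_2/x_1 = ((1/2)·p_1/p_2)^(1/(0.25)), i.e. raised to the 4 power.
With the ratio pinned down, the budget gives x_1* = M/(p_1 + p_2·(x_2/x_1)) and x_2* = (x_2/x_1)·x_1*.
Numerically x_2/x_1 = 0.009841, so x_1* = 83/(8 + 12.7·0.009841) = 10.2154.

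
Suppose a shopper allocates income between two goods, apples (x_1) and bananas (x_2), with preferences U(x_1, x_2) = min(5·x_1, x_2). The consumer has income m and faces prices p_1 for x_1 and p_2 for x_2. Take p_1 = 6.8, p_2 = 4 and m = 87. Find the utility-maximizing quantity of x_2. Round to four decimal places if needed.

x_2* = 16.2313

Here 6.8 + 5·4 = 26.8, giving x_2* = 16.2313.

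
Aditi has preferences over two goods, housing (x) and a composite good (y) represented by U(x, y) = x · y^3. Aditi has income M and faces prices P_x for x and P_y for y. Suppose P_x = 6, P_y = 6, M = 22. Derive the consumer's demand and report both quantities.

Tangency: MRS = (1/3)·y/x = P_x/P_y.
So P_y·y = 3·P_x·x; combined with the budget, a share 0.25 of income goes to x.
Demand: x*(P_x,P_y,M) = 0.25·M/P_x and y* = 0.75·M/P_y.
At P_x=6, P_y=6, M=22: x* = 0.25·22/6 = 0.9167, y* = 2.75.

x* = 0.9167, y* = 2.75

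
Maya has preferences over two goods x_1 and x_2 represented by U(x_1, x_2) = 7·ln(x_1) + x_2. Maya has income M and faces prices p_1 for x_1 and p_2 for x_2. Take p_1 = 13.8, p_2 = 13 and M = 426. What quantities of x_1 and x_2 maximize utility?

Set MRS = p_1/p_2: (7/x_1)/1 = p_1/p_2.
So x_1*(p_1,p_2) = 7·p_2/p_1, independent of income; and x_2* = (M − 7·p_2)/p_2.
At the given prices: x_1* = 7·13/13.8 = 6.5942, and x_2* = 25.7692.

x_1* = 6.5942, x_2* = 25.7692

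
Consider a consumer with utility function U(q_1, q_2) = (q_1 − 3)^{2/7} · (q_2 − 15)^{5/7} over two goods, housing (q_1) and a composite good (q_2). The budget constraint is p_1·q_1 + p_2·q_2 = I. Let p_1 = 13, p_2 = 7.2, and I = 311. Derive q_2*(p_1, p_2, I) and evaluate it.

q_2* = 31.2698

Let q_1' = q_1−3, q_2' = q_2−15. MRS = (2/5)·q_2'/q_1' = p_1/p_2.
After buying the subsistence bundle (3, 15), a share 2/7 of the remaining income goes to q_1: q_1* = 3 + 2/7·(I − 3p_1 − 15p_2)/p_1.
Discretionary income = 311 − 3·13 − 15·7.2 = 164; q_2* = 15 + 5/7·164/7.2 = 31.2698.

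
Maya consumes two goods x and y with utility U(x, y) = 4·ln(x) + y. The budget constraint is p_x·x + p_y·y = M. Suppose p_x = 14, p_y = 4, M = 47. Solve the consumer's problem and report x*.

x* = 1.1429

Set MRS = p_x/p_y: (4/x)/1 = p_x/p_y.
So x*(p_x,p_y) = 4·p_y/p_x, independent of income; and y* = (M − 4·p_y)/p_y.
At the given prices: x* = 4·4/14 = 1.1429.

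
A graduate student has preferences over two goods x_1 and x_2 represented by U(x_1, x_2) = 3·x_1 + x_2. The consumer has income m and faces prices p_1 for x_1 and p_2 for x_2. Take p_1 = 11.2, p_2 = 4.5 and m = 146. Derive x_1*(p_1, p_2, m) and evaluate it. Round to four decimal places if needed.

x_1* = 13.0357

Numerically: x_1* = 13.0357, x_2* = 0.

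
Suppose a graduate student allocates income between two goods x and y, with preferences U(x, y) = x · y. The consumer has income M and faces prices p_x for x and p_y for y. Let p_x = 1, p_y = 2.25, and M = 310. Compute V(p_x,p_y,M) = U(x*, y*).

MU_x/MU_y = (y)/(x); tangency sets this equal to p_x/p_y.
So p_y·y = p_x·x; combined with the budget, a share 0.5 of income goes to x.
Demand: x*(p_x,p_y,M) = 0.5·M/p_x and y* = 0.5·M/p_y.
At p_x=1, p_y=2.25, M=310: x* = 0.5·310/1 = 155, y* = 68.8889.
Utility at the optimum: U(155, 68.8889) = 10677.7778.

V = 10677.7778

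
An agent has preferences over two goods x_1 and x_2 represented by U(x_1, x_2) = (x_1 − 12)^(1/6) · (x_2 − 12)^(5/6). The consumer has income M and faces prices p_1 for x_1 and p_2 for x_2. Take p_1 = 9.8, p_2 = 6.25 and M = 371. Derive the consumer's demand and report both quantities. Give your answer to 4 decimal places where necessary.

x_1* = 15.034, x_2* = 35.7867

This is Cobb-Douglas in (x_1−12, x_2−12): tangency gives 1/6·p_2·(x_2−12) = 5/6·p_1·(x_1−12).
Substituting into the budget: x_1* = 12 + 1/6·(M − 12·p_1 − 12·p_2)/p_1, and x_2* = 12 + 5/6·(…)/p_2.
Discretionary income = 371 − 12·9.8 − 12·6.25 = 178.4; x_1* = 12 + 1/6·178.4/9.8 = 15.034; x_2* = 12 + 5/6·178.4/6.25 = 35.7867.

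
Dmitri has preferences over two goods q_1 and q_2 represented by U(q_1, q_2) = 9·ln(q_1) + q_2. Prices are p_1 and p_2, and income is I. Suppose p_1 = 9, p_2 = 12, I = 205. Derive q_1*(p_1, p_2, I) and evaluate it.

q_1* = 12

MU_q_1 = 9/q_1, MU_q_2 = 1. Tangency: 9/q_1 = p_1/p_2.
So q_1*(p_1,p_2) = 9·p_2/p_1, independent of income; and q_2* = (I − 9·p_2)/p_2.
At the given prices: q_1* = 9·12/9 = 12.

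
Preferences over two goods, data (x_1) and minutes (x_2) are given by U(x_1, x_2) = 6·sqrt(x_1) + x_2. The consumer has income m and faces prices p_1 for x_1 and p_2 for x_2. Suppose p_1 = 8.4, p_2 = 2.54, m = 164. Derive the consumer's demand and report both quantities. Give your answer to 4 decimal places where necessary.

x_1* = 0.8229, x_2* = 61.8455

Utility is quasi-linear in x_2; the FOC for x_1 is 3/√x_1 = p_1/p_2.
Thus x_1* = (3·p_2/p_1)² — independent of m — with the rest of income spent on x_2.
Plugging in: x_1* = (3·2.54/8.4)² = 0.8229, x_2* = 61.8455.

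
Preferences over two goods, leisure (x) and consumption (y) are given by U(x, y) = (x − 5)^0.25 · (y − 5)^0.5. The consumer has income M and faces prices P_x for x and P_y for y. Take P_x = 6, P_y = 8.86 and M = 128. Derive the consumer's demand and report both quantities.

MRS = (1/2)·(y−5)/(x−5). Tangency with P_x/P_y gives y−5 = 2·(P_x/P_y)·(x−5).
Substituting into the budget: x* = 5 + 1/3·(M − 5·P_x − 5·P_y)/P_x, and y* = 5 + 2/3·(…)/P_y.
Discretionary income = 128 − 5·6 − 5·8.86 = 53.7; x* = 5 + 1/3·53.7/6 = 7.9833; y* = 5 + 2/3·53.7/8.86 = 9.0406.

x* = 7.9833, y* = 9.0406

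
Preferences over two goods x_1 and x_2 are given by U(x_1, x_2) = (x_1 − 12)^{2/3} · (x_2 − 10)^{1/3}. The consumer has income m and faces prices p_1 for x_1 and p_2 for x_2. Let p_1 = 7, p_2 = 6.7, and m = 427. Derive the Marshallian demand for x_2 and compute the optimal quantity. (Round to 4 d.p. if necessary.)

x_2* = 23.7313

Let x_1' = x_1−12, x_2' = x_2−10. MRS = 2·x_2'/x_1' = p_1/p_2.
After buying the subsistence bundle (12, 10), a share 2/3 of the remaining income goes to x_1: x_1* = 12 + 2/3·(m − 12p_1 − 10p_2)/p_1.
Discretionary income = 427 − 12·7 − 10·6.7 = 276; x_2* = 10 + 1/3·276/6.7 = 23.7313.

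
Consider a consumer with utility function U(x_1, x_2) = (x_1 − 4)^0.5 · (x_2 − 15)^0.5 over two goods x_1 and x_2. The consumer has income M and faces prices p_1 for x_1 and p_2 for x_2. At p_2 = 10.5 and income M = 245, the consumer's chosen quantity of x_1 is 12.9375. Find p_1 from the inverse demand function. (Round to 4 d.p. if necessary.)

MRS = (x_2−15)/(x_1−4). Tangency with p_1/p_2 gives x_2−15 = (p_1/p_2)·(x_1−4).
Substituting into the budget: x_1* = 4 + 0.5·(M − 4·p_1 − 15·p_2)/p_1, and x_2* = 15 + 0.5·(…)/p_2.
Set x_1* = 12.9375 in the demand function and solve for p_1: p_1 = 4.

p_1 = 4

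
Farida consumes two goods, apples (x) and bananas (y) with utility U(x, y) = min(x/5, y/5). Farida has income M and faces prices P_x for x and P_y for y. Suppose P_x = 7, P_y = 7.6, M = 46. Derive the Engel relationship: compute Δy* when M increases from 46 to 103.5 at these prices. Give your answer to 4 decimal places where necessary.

Δy* = 3.9384

Demand: x*(P_x,P_y,M) = 5·M/(5·P_x + 5·P_y), y* = 5·M/(5·P_x + 5·P_y).
Here 5·7 + 5·7.6 = 73, giving y* = 3.1507.
At M' = 103.5: y* = 7.089. Change: 7.089 − 3.1507 = 3.9384.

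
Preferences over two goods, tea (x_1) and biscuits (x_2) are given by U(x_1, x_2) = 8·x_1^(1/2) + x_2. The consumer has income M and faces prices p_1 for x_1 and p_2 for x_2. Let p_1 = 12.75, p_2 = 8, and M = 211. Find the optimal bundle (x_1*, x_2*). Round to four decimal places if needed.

MU_x_1 = 4/√x_1, MU_x_2 = 1. Tangency: 4/√x_1 = p_1/p_2.
Thus x_1* = (4·p_2/p_1)² — independent of M — with the rest of income spent on x_2.
Plugging in: x_1* = (4·8/12.75)² = 6.2991, x_2* = 16.3358.

x_1* = 6.2991, x_2* = 16.3358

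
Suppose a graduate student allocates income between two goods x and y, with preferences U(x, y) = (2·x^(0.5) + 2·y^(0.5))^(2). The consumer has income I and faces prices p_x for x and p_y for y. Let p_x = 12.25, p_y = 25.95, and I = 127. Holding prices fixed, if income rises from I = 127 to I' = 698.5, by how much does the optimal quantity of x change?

Δx* = 31.6923

MRS = MU_x/MU_y = (y/x)^(0.5). Set equal to p_x/p_y.
Solve for the ratio: y/x = [p_x/p_y]^(2).
Substitute y = (y/x)·x into the budget: x* = I/(p_x + p_y·(y/x)).
Numerically y/x = 0.222842, so x* = 127/(12.25 + 25.95·0.222842) = 7.0427.
At I' = 698.5: x* = 38.7351. Change: 38.7351 − 7.0427 = 31.6923.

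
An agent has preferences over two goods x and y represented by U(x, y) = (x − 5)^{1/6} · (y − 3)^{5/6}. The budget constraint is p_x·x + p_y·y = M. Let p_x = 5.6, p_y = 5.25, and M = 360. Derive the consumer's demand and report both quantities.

This is Cobb-Douglas in (x−5, y−3): tangency gives 1/6·p_y·(y−3) = 5/6·p_x·(x−5).
Substituting into the budget: x* = 5 + 1/6·(M − 5·p_x − 3·p_y)/p_x, and y* = 3 + 5/6·(…)/p_y.
Discretionary income = 360 − 5·5.6 − 3·5.25 = 316.25; x* = 5 + 1/6·316.25/5.6 = 14.4122; y* = 3 + 5/6·316.25/5.25 = 53.1984.

x* = 14.4122, y* = 53.1984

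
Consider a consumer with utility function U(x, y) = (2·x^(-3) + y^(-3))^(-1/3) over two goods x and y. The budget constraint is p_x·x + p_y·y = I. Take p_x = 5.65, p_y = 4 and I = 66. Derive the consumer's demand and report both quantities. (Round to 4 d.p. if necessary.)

x* = 7.0839, y* = 6.494

From the CES first-order condition, 2·(y/x)^(4) = p_x/p_y.
Hence y/x = ((1/2)·p_x/p_y)^(1/(4)), i.e. raised to the 0.25 power.
Substitute y = (y/x)·x into the budget: x* = I/(p_x + p_y·(y/x)).
Numerically y/x = 0.916726, so x* = 66/(5.65 + 4·0.916726) = 7.0839 and y* = 0.916726·7.0839 = 6.494.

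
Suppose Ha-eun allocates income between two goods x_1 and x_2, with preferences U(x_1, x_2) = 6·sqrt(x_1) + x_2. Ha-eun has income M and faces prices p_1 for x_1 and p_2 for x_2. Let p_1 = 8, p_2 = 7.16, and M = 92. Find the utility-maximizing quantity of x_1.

Plugging in: x_1* = (3·7.16/8)² = 7.2092.

x_1* = 7.2092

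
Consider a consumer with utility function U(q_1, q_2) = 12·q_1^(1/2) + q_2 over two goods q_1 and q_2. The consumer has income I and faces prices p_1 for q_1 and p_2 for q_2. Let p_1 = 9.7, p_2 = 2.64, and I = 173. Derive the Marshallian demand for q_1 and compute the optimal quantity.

q_1* = 2.6667

Utility is quasi-linear in q_2; the FOC for q_1 is 6/√q_1 = p_1/p_2.
Thus q_1* = (6·p_2/p_1)² — independent of I — with the rest of income spent on q_2.
Plugging in: q_1* = (6·2.64/9.7)² = 2.6667.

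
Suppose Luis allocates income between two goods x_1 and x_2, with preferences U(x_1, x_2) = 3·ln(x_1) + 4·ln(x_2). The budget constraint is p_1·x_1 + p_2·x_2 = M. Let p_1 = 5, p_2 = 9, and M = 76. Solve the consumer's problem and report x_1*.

MU_x_1/MU_x_2 = (3·x_2)/(4·x_1); tangency sets this equal to p_1/p_2.
So 3·p_2·x_2 = 4·p_1·x_1; combined with the budget, a share 3/7 of income goes to x_1.
Demand: x_1*(p_1,p_2,M) = 3/7·M/p_1 and x_2* = 4/7·M/p_2.
At p_1=5, p_2=9, M=76: x_1* = 3/7·76/5 = 6.5143.

x_1* = 6.5143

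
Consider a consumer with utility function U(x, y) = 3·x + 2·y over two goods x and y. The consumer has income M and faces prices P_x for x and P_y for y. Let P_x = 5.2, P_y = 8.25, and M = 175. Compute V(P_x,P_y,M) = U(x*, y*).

V = 100.9615

Linear utility — the consumer picks whichever good has higher MU/price: 3/5.2 = 0.5769 vs 2/8.25 = 0.2424.
x gives more utility per dollar, so spend all income on x: x* = M/P_x, y* = 0.
Numerically: x* = 33.6538, y* = 0.
Utility at the optimum: U(33.6538, 0) = 100.9615.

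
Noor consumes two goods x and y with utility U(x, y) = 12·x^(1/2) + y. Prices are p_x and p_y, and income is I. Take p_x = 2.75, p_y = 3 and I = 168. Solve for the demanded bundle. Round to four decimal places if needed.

Set MRS = p_x/p_y: 6·x^(−1/2) = p_x/p_y.
Thus x* = (6·p_y/p_x)² — independent of I — with the rest of income spent on y.
Plugging in: x* = (6·3/2.75)² = 42.843, y* = 16.7273.

x* = 42.843, y* = 16.7273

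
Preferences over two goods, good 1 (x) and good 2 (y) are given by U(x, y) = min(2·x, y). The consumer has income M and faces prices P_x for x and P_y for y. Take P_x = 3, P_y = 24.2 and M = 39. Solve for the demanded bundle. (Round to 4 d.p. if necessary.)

Leontief preferences: the optimum is at the kink where x/1 = y/2, i.e. y = 2·x.
Budget: P_x·x + P_y·2·x = M, so (P_x + 2·P_y)·x = M.
Demand: x*(P_x,P_y,M) = M/(P_x + 2·P_y), y* = 2·M/(P_x + 2·P_y).
Here 3 + 2·24.2 = 51.4, giving x* = 0.7588 and y* = 1.5175.

x* = 0.7588, y* = 1.5175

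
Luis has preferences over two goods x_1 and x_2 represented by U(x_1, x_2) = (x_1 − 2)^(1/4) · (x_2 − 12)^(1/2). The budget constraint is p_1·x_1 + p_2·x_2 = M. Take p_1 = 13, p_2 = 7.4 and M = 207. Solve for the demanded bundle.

x_1* = 4.3641, x_2* = 20.3063

After buying the subsistence bundle (2, 12), a share 1/3 of the remaining income goes to x_1: x_1* = 2 + 1/3·(M − 2p_1 − 12p_2)/p_1.
Discretionary income = 207 − 2·13 − 12·7.4 = 92.2; x_1* = 2 + 1/3·92.2/13 = 4.3641; x_2* = 12 + 2/3·92.2/7.4 = 20.3063.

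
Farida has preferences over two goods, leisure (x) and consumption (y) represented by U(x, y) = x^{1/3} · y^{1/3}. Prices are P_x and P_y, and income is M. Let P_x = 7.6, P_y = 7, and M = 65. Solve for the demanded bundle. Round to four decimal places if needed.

x* = 4.2763, y* = 4.6429

MU_x/MU_y = (1/3·y)/(1/3·x); tangency sets this equal to P_x/P_y.
Rearranging, P_y·y = P_x·x. Substituting into the budget gives P_x·x·(1 + 1) = M.
Demand: x*(P_x,P_y,M) = 0.5·M/P_x and y* = 0.5·M/P_y.
At P_x=7.6, P_y=7, M=65: x* = 0.5·65/7.6 = 4.2763, y* = 4.6429.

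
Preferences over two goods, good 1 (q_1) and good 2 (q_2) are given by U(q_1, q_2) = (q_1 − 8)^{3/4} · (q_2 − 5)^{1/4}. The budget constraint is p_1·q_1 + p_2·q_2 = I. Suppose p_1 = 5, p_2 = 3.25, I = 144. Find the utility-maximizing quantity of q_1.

q_1* = 21.1625

Let q_1' = q_1−8, q_2' = q_2−5. MRS = 3·q_2'/q_1' = p_1/p_2.
After buying the subsistence bundle (8, 5), a share 0.75 of the remaining income goes to q_1: q_1* = 8 + 0.75·(I − 8p_1 − 5p_2)/p_1.
Discretionary income = 144 − 8·5 − 5·3.25 = 87.75; q_1* = 8 + 0.75·87.75/5 = 21.1625.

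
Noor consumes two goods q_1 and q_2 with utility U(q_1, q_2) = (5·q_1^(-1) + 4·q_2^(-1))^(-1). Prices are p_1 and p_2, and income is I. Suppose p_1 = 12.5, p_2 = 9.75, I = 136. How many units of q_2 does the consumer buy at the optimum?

MU_q_1 ∝ 5·q_1^(-2), MU_q_2 ∝ 4·q_2^(-2), so MRS = (5/4)·(q_2/q_1)^(2) = p_1/p_2.
Hence q_2/q_1 = ((4/5)·p_1/p_2)^(1/(2)), i.e. raised to the 0.5 power.
With the ratio pinned down, the budget gives q_1* = I/(p_1 + p_2·(q_2/q_1)) and q_2* = (q_2/q_1)·q_1*.
Numerically q_2/q_1 = 1.012739, so q_1* = 136/(12.5 + 9.75·1.012739) = 6.0784 and q_2* = 1.012739·6.0784 = 6.1559.

q_2* = 6.1559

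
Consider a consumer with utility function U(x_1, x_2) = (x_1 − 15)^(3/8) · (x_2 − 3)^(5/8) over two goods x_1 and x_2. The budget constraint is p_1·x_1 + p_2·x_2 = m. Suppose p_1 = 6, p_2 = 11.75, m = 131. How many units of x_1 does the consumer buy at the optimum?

x_1* = 15.3594

Substituting into the budget: x_1* = 15 + 0.375·(m − 15·p_1 − 3·p_2)/p_1, and x_2* = 3 + 0.625·(…)/p_2.
Discretionary income = 131 − 15·6 − 3·11.75 = 5.75; x_1* = 15 + 0.375·5.75/6 = 15.3594.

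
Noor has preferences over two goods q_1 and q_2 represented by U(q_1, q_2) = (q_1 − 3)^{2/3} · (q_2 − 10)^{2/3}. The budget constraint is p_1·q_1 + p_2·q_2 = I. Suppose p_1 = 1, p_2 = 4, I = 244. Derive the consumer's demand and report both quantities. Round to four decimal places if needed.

This is Cobb-Douglas in (q_1−3, q_2−10): tangency gives 2/3·p_2·(q_2−10) = 2/3·p_1·(q_1−3).
Substituting into the budget: q_1* = 3 + 0.5·(I − 3·p_1 − 10·p_2)/p_1, and q_2* = 10 + 0.5·(…)/p_2.
Discretionary income = 244 − 3·1 − 10·4 = 201; q_1* = 3 + 0.5·201/1 = 103.5; q_2* = 10 + 0.5·201/4 = 35.125.

q_1* = 103.5, q_2* = 35.125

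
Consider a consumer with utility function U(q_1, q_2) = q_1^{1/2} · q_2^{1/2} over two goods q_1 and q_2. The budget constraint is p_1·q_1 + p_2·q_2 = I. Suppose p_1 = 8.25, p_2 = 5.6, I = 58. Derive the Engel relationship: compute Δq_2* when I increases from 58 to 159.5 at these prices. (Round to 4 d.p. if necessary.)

Δq_2* = 9.0625

Tangency: MRS = q_2/q_1 = p_1/p_2.
So 0.5·p_2·q_2 = 0.5·p_1·q_1; combined with the budget, a share 0.5 of income goes to q_1.
Demand: q_1*(p_1,p_2,I) = 0.5·I/p_1 and q_2* = 0.5·I/p_2.
At p_1=8.25, p_2=5.6, I=58: q_2* = 0.5·58/5.6 = 5.1786.
At I' = 159.5: q_2* = 14.2411. Change: 14.2411 − 5.1786 = 9.0625.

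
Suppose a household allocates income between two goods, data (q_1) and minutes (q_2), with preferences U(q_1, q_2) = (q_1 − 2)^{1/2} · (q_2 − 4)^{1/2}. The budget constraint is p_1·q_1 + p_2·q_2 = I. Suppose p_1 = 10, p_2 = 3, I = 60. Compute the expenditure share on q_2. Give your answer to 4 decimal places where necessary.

MRS = (q_2−4)/(q_1−2). Tangency with p_1/p_2 gives q_2−4 = (p_1/p_2)·(q_1−2).
Substituting into the budget: q_1* = 2 + 0.5·(I − 2·p_1 − 4·p_2)/p_1, and q_2* = 4 + 0.5·(…)/p_2.
Discretionary income = 60 − 2·10 − 4·3 = 28; q_1* = 2 + 0.5·28/10 = 3.4; q_2* = 4 + 0.5·28/3 = 8.6667.
Expenditure on q_2: 3·8.6667 = 26; share = 0.4333.

share on q_2 = 0.4333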